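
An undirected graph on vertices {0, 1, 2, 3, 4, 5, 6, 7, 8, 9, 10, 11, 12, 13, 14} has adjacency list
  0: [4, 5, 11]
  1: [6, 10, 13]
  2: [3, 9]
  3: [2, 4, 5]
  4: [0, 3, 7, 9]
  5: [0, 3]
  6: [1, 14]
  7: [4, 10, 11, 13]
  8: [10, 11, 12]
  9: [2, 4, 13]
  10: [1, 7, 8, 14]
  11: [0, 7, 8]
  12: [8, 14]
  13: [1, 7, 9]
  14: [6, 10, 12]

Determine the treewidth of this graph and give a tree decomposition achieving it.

Each bag holds 4 vertices, so the decomposition has width 3, which upper-bounds the treewidth. For the lower bound: the 4 vertex sets {6,12,14}, {8}, {10}, {1,7,11,13} are disjoint, each induces a connected subgraph, and every pair is joined by at least one edge of G. Contracting each set to a single vertex therefore yields K_{4} as a minor, and since treewidth is minor-monotone, tw(G) ≥ tw(K_{4}) = 3. Therefore the treewidth is 3.

Treewidth 3.
Bags: B1 = {6, 8, 12, 14}  B2 = {6, 8, 10, 14}  B3 = {1, 6, 8, 10}  B4 = {1, 8, 10, 11}  B5 = {1, 7, 10, 11}  B6 = {1, 7, 11, 13}  B7 = {0, 7, 11, 13}  B8 = {0, 4, 7, 13}  B9 = {0, 4, 9, 13}  B10 = {0, 4, 5, 9}  B11 = {3, 4, 5, 9}  B12 = {2, 3, 5, 9}
Tree: B1–B2, B2–B3, B3–B4, B4–B5, B5–B6, B6–B7, B7–B8, B8–B9, B9–B10, B10–B11, B11–B12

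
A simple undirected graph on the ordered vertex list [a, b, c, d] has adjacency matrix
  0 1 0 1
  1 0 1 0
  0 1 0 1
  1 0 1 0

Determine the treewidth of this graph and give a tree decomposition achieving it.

Each bag holds 3 vertices, so the decomposition has width 2, which upper-bounds the treewidth. Since b–a–d–c–b is a cycle in G, G is not acyclic. Forests are exactly the graphs of treewidth ≤ 1, so tw(G) ≥ 2. The upper and lower bounds meet at 2, so that is the treewidth.

Treewidth 2.
One optimal decomposition is:
Bags: B1 = {a, b, d}  B2 = {b, c, d}
Tree: B1–B2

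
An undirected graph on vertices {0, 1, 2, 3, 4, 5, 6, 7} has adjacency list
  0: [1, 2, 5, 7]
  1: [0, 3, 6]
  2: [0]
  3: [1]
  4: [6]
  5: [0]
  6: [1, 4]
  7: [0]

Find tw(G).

A width-1 tree decomposition is:
Bags: B1 = {0, 1}  B2 = {1, 6}  B3 = {0, 7}  B4 = {1, 3}  B5 = {4, 6}  B6 = {0, 2}  B7 = {0, 5}
Tree: B1–B2, B1–B3, B1–B4, B2–B5, B1–B6, B6–B7
The largest bag has 2 vertices, giving width 1; this decomposition certifies tw(G) ≤ 1. Since G has at least one edge (e.g. 0–1), it is not an edgeless graph, so tw(G) ≥ 1. Combining the bounds, tw(G) = 1.

1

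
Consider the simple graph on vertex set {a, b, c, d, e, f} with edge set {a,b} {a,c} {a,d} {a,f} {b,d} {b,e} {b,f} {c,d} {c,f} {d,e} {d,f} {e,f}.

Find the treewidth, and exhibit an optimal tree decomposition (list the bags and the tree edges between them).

Treewidth 3.
Bags: B1 = {a, c, d, f}  B2 = {a, b, d, f}  B3 = {b, d, e, f}
Tree: B1–B2, B2–B3

Every bag has size at most 4, so the width is 4 − 1 = 3 and tw(G) ≤ 3. Conversely, {b, d, e, f} is a clique of size 4, and the vertices of any clique must share a bag in every tree decomposition; so some bag has ≥ 4 vertices and tw(G) ≥ 3. Therefore the treewidth is 3.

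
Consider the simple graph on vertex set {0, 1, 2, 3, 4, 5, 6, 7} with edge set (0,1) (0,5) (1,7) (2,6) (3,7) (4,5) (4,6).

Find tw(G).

1

A width-1 tree decomposition is:
Bags: B1 = {3, 7}  B2 = {1, 7}  B3 = {0, 1}  B4 = {0, 5}  B5 = {4, 5}  B6 = {4, 6}  B7 = {2, 6}
Tree: B1–B2, B2–B3, B3–B4, B4–B5, B5–B6, B6–B7
Each bag holds 2 vertices, so the decomposition has width 1, which upper-bounds the treewidth. Since G has at least one edge (e.g. 3–7), it is not an edgeless graph, so tw(G) ≥ 1. Combining the bounds, tw(G) = 1.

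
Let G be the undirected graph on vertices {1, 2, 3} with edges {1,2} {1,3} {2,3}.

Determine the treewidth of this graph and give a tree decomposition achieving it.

Treewidth 2.
One optimal decomposition is:
Bags: B1 = {1, 2, 3}
Tree: (single bag)

With just one bag of size 3, the width is 3 − 1 = 2, so tw(G) ≤ 2. On the other hand G contains the 3-clique {1, 2, 3}. A clique must lie in a single bag of any decomposition, so no decomposition can have width below 2. Hence tw(G) = 2 exactly.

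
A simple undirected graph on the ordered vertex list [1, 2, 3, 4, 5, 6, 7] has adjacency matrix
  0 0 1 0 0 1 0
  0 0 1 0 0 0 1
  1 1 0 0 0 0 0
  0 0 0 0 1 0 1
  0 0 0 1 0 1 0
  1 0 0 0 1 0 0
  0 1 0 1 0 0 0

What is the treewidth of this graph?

2

A width-2 tree decomposition is:
Bags: B1 = {1, 5, 6}  B2 = {1, 4, 5}  B3 = {1, 4, 7}  B4 = {1, 2, 7}  B5 = {1, 2, 3}
Tree: B1–B2, B2–B3, B3–B4, B4–B5
Each bag holds 3 vertices, so the decomposition has width 2, which upper-bounds the treewidth. The edges 1–6–5–4–7–2–3–1 form a cycle, so G is not a tree and its treewidth is at least 2. The upper and lower bounds meet at 2, so that is the treewidth.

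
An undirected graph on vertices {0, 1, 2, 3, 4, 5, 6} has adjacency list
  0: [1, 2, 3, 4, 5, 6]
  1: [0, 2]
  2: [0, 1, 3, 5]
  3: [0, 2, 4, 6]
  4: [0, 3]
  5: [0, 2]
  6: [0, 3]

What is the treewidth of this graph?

A width-2 tree decomposition is:
Bags: B1 = {0, 3, 6}  B2 = {0, 2, 3}  B3 = {0, 2, 5}  B4 = {0, 3, 4}  B5 = {0, 1, 2}
Tree: B1–B2, B2–B3, B2–B4, B3–B5
Each bag holds 3 vertices, so the decomposition has width 2, which upper-bounds the treewidth. On the other hand G contains the 3-clique {0, 1, 2}. A clique must lie in a single bag of any decomposition, so no decomposition can have width below 2. Therefore the treewidth is 2.

2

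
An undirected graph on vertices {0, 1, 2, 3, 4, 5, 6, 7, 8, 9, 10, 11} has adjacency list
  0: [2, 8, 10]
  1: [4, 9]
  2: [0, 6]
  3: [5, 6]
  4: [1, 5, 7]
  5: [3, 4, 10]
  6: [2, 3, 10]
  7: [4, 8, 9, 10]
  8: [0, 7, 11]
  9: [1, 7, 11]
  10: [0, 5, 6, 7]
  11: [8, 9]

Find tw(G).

3

A width-3 tree decomposition is:
Bags: B1 = {0, 2, 3, 6}  B2 = {0, 3, 6, 10}  B3 = {0, 3, 5, 10}  B4 = {0, 5, 8, 10}  B5 = {5, 7, 8, 10}  B6 = {4, 5, 7, 8}  B7 = {4, 7, 8, 11}  B8 = {4, 7, 9, 11}  B9 = {1, 4, 9, 11}
Tree: B1–B2, B2–B3, B3–B4, B4–B5, B5–B6, B6–B7, B7–B8, B8–B9
The largest bag has 4 vertices, giving width 3; this decomposition certifies tw(G) ≤ 3. For the lower bound: the 4 vertex sets {2,3,6}, {0}, {10}, {4,5,7,8} are disjoint, each induces a connected subgraph, and every pair is joined by at least one edge of G. Contracting each set to a single vertex therefore yields K_{4} as a minor, and since treewidth is minor-monotone, tw(G) ≥ tw(K_{4}) = 3. Hence tw(G) = 3 exactly.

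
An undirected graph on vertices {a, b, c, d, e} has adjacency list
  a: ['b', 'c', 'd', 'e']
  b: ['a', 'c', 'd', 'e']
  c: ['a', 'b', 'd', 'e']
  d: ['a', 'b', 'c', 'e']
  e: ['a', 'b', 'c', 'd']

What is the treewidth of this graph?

4

A width-4 tree decomposition is:
Bags: B1 = {a, b, c, d, e}
Tree: (single bag)
With just one bag of size 5, the width is 5 − 1 = 4, so tw(G) ≤ 4. On the other hand G contains the 5-clique {a, b, c, d, e}. A clique must lie in a single bag of any decomposition, so no decomposition can have width below 4. Hence tw(G) = 4 exactly.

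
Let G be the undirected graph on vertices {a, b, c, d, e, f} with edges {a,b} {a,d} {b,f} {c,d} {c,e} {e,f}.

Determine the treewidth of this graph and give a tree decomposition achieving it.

Each bag holds 3 vertices, so the decomposition has width 2, which upper-bounds the treewidth. For the lower bound, G contains the cycle d–a–b–f–e–c–d, so G is not a forest; only forests have treewidth ≤ 1, hence tw(G) ≥ 2. Therefore the treewidth is 2.

Treewidth 2.
One optimal decomposition is:
Bags: B1 = {a, b, d}  B2 = {b, d, f}  B3 = {d, e, f}  B4 = {c, d, e}
Tree: B1–B2, B2–B3, B3–B4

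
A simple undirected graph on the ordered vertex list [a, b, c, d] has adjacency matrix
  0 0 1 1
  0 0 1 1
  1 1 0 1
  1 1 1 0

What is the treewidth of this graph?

2

A width-2 tree decomposition is:
Bags: B1 = {b, c, d}  B2 = {a, c, d}
Tree: B1–B2
The largest bag has 3 vertices, giving width 2; this decomposition certifies tw(G) ≤ 2. On the other hand G contains the 3-clique {a, c, d}. A clique must lie in a single bag of any decomposition, so no decomposition can have width below 2. Therefore the treewidth is 2.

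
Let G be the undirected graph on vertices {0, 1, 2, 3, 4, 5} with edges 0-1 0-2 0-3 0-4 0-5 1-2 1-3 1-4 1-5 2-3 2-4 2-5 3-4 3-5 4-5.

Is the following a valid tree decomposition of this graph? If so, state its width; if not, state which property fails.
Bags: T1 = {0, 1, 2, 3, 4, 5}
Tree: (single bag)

Yes; width 5.

Vertex coverage: the bags together contain {0, 1, 2, 3, 4, 5}, the full vertex set. Edge coverage: each edge of G has both endpoints in at least one bag. Running intersection: for every vertex, the bags containing it form a connected subtree. All three properties hold, so this is a valid tree decomposition of width max|bag| − 1 = 5, and hence tw(G) ≤ 5.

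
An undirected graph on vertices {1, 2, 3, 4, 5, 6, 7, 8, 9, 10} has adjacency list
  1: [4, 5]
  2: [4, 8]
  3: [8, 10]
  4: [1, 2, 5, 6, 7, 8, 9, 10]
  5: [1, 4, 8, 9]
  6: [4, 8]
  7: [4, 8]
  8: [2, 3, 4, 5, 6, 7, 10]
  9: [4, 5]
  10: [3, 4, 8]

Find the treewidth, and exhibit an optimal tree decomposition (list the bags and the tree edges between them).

Treewidth 2.
One such decomposition:
Bags: B1 = {4, 8, 10}  B2 = {3, 8, 10}  B3 = {4, 5, 8}  B4 = {4, 6, 8}  B5 = {1, 4, 5}  B6 = {2, 4, 8}  B7 = {4, 5, 9}  B8 = {4, 7, 8}
Tree: B1–B2, B1–B3, B1–B4, B3–B5, B4–B6, B3–B7, B3–B8

Each bag holds 3 vertices, so the decomposition has width 2, which upper-bounds the treewidth. On the other hand G contains the 3-clique {3, 8, 10}. A clique must lie in a single bag of any decomposition, so no decomposition can have width below 2. Combining the bounds, tw(G) = 2.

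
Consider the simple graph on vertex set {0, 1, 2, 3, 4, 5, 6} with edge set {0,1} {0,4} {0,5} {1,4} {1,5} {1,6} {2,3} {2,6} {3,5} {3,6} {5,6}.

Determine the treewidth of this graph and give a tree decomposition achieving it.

Treewidth 2.
Bags: B1 = {1, 5, 6}  B2 = {0, 1, 5}  B3 = {0, 1, 4}  B4 = {3, 5, 6}  B5 = {2, 3, 6}
Tree: B1–B2, B2–B3, B1–B4, B4–B5

The largest bag has 3 vertices, giving width 2; this decomposition certifies tw(G) ≤ 2. For the lower bound, the 3 vertices {0, 1, 4} are pairwise adjacent, and any tree decomposition puts a clique entirely inside one bag — forcing width ≥ 2. The upper and lower bounds meet at 2, so that is the treewidth.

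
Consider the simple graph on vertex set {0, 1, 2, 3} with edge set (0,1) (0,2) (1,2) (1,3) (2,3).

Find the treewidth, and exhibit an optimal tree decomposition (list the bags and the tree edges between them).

Each bag holds 3 vertices, so the decomposition has width 2, which upper-bounds the treewidth. On the other hand G contains the 3-clique {0, 1, 2}. A clique must lie in a single bag of any decomposition, so no decomposition can have width below 2. Hence tw(G) = 2 exactly.

Treewidth 2.
One optimal decomposition is:
Bags: B1 = {0, 1, 2}  B2 = {1, 2, 3}
Tree: B1–B2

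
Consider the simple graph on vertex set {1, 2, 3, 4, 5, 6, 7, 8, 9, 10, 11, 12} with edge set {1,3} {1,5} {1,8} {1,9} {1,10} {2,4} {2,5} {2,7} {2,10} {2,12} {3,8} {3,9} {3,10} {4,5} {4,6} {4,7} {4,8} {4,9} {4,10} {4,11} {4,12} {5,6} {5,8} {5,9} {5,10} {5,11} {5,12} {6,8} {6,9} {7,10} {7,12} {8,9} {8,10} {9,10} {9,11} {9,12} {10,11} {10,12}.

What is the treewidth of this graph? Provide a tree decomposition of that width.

The largest bag has 5 vertices, giving width 4; this decomposition certifies tw(G) ≤ 4. Conversely, {1, 3, 8, 9, 10} is a clique of size 5, and the vertices of any clique must share a bag in every tree decomposition; so some bag has ≥ 5 vertices and tw(G) ≥ 4. The upper and lower bounds meet at 4, so that is the treewidth.

Treewidth 4.
One optimal decomposition is:
Bags: B1 = {4, 5, 8, 9, 10}  B2 = {1, 5, 8, 9, 10}  B3 = {4, 5, 9, 10, 12}  B4 = {4, 5, 6, 8, 9}  B5 = {1, 3, 8, 9, 10}  B6 = {2, 4, 5, 10, 12}  B7 = {4, 5, 9, 10, 11}  B8 = {2, 4, 7, 10, 12}
Tree: B1–B2, B1–B3, B1–B4, B2–B5, B3–B6, B1–B7, B6–B8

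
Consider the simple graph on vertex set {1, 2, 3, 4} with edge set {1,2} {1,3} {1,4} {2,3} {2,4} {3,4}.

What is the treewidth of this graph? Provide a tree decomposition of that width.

Treewidth 3.
Bags: B1 = {1, 2, 3, 4}
Tree: (single bag)

With just one bag of size 4, the width is 4 − 1 = 3, so tw(G) ≤ 3. For the lower bound, the 4 vertices {1, 2, 3, 4} are pairwise adjacent, and any tree decomposition puts a clique entirely inside one bag — forcing width ≥ 3. Combining the bounds, tw(G) = 3.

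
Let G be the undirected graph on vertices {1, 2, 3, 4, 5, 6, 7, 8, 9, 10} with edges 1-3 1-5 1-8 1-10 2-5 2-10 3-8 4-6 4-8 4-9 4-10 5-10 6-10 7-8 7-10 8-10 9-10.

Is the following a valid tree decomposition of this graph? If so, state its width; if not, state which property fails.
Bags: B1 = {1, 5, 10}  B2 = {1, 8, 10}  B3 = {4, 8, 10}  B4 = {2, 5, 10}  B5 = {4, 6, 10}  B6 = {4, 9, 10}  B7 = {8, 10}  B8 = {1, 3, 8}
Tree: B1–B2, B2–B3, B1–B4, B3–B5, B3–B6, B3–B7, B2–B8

No — vertex 7 appears in no bag.

A tree decomposition must satisfy three properties: every vertex lies in some bag; for every edge, both endpoints lie together in some bag; and for every vertex, the bags containing it form a connected subtree. Here vertex 7 appears in no bag, so the decomposition is invalid.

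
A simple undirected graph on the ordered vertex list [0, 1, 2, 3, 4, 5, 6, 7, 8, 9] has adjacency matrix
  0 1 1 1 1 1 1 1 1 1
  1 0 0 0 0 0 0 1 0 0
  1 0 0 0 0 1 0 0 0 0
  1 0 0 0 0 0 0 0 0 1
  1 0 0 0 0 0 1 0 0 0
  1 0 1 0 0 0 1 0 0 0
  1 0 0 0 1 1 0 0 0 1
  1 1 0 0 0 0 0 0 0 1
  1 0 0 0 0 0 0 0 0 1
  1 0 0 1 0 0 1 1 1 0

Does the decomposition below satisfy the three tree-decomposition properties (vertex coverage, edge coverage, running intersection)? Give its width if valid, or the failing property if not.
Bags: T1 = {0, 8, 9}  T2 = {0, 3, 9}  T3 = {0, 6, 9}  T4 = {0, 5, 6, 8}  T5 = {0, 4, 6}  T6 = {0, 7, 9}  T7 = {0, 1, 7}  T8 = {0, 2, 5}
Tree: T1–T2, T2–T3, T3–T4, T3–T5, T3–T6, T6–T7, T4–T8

No — bags containing vertex 8 are not connected in the tree.

A tree decomposition must satisfy three properties: every vertex lies in some bag; for every edge, both endpoints lie together in some bag; and for every vertex, the bags containing it form a connected subtree. Here bags containing vertex 8 are not connected in the tree, so the decomposition is invalid.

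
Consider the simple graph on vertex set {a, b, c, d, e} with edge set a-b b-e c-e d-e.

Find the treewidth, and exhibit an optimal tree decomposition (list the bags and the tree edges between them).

Every bag has size at most 2, so the width is 2 − 1 = 1 and tw(G) ≤ 1. Any graph with an edge has treewidth ≥ 1, and G has the edge b–a. Therefore the treewidth is 1.

Treewidth 1.
One optimal decomposition is:
Bags: B1 = {a, b}  B2 = {b, e}  B3 = {c, e}  B4 = {d, e}
Tree: B1–B2, B2–B3, B3–B4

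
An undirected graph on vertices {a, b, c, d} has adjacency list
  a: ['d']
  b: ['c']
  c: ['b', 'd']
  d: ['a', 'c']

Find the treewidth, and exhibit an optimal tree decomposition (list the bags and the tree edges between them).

Every bag has size at most 2, so the width is 2 − 1 = 1 and tw(G) ≤ 1. G has an edge, so its treewidth is at least 1. Hence tw(G) = 1 exactly.

Treewidth 1.
One such decomposition:
Bags: B1 = {a, d}  B2 = {c, d}  B3 = {b, c}
Tree: B1–B2, B2–B3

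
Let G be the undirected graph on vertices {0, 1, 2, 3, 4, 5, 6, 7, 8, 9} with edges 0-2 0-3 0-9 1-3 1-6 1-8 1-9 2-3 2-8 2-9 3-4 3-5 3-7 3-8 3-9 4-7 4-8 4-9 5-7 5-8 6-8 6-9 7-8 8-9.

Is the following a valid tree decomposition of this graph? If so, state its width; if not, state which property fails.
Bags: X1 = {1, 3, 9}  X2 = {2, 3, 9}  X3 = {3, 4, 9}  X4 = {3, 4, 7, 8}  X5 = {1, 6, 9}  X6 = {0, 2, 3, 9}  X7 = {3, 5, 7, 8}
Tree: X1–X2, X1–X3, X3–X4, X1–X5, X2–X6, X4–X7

A tree decomposition must satisfy three properties: every vertex lies in some bag; for every edge, both endpoints lie together in some bag; and for every vertex, the bags containing it form a connected subtree. Here edge (1,8) lies in no bag, so the decomposition is invalid.

No — edge (1,8) lies in no bag.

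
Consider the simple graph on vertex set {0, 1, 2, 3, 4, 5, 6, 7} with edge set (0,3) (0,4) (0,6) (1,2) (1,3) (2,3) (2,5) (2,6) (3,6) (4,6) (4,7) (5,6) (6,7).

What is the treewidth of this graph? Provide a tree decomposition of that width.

The largest bag has 3 vertices, giving width 2; this decomposition certifies tw(G) ≤ 2. On the other hand G contains the 3-clique {1, 2, 3}. A clique must lie in a single bag of any decomposition, so no decomposition can have width below 2. Therefore the treewidth is 2.

Treewidth 2.
Bags: B1 = {2, 3, 6}  B2 = {2, 5, 6}  B3 = {0, 3, 6}  B4 = {1, 2, 3}  B5 = {0, 4, 6}  B6 = {4, 6, 7}
Tree: B1–B2, B1–B3, B1–B4, B3–B5, B5–B6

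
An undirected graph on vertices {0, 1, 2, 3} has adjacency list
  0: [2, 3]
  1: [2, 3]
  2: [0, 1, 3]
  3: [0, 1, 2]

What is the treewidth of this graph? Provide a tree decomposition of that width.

Each bag holds 3 vertices, so the decomposition has width 2, which upper-bounds the treewidth. Conversely, {0, 2, 3} is a clique of size 3, and the vertices of any clique must share a bag in every tree decomposition; so some bag has ≥ 3 vertices and tw(G) ≥ 2. Hence tw(G) = 2 exactly.

Treewidth 2.
One optimal decomposition is:
Bags: B1 = {0, 2, 3}  B2 = {1, 2, 3}
Tree: B1–B2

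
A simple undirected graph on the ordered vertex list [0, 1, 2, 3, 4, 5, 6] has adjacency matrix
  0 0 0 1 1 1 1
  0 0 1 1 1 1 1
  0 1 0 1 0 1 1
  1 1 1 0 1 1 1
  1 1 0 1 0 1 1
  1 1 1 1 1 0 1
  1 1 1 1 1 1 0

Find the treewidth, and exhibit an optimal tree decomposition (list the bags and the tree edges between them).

Every bag has size at most 5, so the width is 5 − 1 = 4 and tw(G) ≤ 4. For the lower bound, the 5 vertices {0, 3, 4, 5, 6} are pairwise adjacent, and any tree decomposition puts a clique entirely inside one bag — forcing width ≥ 4. Therefore the treewidth is 4.

Treewidth 4.
Bags: B1 = {0, 3, 4, 5, 6}  B2 = {1, 3, 4, 5, 6}  B3 = {1, 2, 3, 5, 6}
Tree: B1–B2, B2–B3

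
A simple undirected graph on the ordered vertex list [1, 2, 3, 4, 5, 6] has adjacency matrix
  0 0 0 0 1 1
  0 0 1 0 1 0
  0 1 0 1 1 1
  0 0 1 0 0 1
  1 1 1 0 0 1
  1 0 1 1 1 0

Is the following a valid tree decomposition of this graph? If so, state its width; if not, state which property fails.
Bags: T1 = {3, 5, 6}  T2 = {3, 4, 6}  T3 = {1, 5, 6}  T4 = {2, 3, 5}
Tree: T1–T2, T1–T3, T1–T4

Vertex coverage: the bags together contain {1, 2, 3, 4, 5, 6}, the full vertex set. Edge coverage: each edge of G has both endpoints in at least one bag. Running intersection: for every vertex, the bags containing it form a connected subtree. All three properties hold, so this is a valid tree decomposition of width max|bag| − 1 = 2, and hence tw(G) ≤ 2.

Yes; width 2.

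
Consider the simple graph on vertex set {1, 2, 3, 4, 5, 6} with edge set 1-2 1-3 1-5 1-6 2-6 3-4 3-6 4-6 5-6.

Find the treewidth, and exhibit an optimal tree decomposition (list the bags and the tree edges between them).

The largest bag has 3 vertices, giving width 2; this decomposition certifies tw(G) ≤ 2. For the lower bound, the 3 vertices {1, 2, 6} are pairwise adjacent, and any tree decomposition puts a clique entirely inside one bag — forcing width ≥ 2. The upper and lower bounds meet at 2, so that is the treewidth.

Treewidth 2.
One optimal decomposition is:
Bags: B1 = {1, 3, 6}  B2 = {1, 5, 6}  B3 = {1, 2, 6}  B4 = {3, 4, 6}
Tree: B1–B2, B2–B3, B1–B4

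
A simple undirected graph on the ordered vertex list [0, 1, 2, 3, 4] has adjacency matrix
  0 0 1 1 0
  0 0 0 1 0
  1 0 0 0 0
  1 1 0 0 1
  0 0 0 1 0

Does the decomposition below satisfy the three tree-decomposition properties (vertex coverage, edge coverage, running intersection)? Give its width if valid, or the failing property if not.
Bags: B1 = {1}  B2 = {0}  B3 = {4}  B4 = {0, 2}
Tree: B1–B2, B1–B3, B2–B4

A tree decomposition must satisfy three properties: every vertex lies in some bag; for every edge, both endpoints lie together in some bag; and for every vertex, the bags containing it form a connected subtree. Here vertex 3 appears in no bag, so the decomposition is invalid.

No — vertex 3 appears in no bag.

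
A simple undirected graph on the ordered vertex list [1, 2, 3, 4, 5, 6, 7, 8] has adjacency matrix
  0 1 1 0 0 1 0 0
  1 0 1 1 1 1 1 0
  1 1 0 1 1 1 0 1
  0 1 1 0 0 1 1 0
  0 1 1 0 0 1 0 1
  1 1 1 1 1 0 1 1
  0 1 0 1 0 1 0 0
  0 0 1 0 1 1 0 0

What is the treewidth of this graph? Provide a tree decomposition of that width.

The largest bag has 4 vertices, giving width 3; this decomposition certifies tw(G) ≤ 3. Conversely, {3, 5, 6, 8} is a clique of size 4, and the vertices of any clique must share a bag in every tree decomposition; so some bag has ≥ 4 vertices and tw(G) ≥ 3. The upper and lower bounds meet at 3, so that is the treewidth.

Treewidth 3.
One optimal decomposition is:
Bags: B1 = {2, 3, 5, 6}  B2 = {2, 3, 4, 6}  B3 = {2, 4, 6, 7}  B4 = {3, 5, 6, 8}  B5 = {1, 2, 3, 6}
Tree: B1–B2, B2–B3, B1–B4, B2–B5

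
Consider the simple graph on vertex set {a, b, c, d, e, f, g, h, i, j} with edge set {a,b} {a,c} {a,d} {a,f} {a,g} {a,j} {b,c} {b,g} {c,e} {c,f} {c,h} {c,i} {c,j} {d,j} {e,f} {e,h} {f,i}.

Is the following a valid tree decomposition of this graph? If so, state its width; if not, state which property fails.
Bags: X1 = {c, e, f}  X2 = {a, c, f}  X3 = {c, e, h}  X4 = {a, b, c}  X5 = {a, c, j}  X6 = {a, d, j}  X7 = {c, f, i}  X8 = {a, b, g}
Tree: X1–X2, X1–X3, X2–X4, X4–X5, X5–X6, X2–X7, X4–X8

Yes; width 2.

Every vertex of G appears in some bag (union = {a, b, c, d, e, f, g, h, i, j}); every edge is covered by a bag; and for each vertex v the set of bags containing v is connected in the bag tree. The decomposition is therefore valid. The largest bag has 3 vertices, so the width is 2.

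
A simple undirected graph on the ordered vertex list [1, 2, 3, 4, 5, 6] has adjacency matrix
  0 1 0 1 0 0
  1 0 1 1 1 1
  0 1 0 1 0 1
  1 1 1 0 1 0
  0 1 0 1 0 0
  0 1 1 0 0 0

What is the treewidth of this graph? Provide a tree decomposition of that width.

Treewidth 2.
One optimal decomposition is:
Bags: B1 = {2, 4, 5}  B2 = {1, 2, 4}  B3 = {2, 3, 4}  B4 = {2, 3, 6}
Tree: B1–B2, B2–B3, B3–B4

The largest bag has 3 vertices, giving width 2; this decomposition certifies tw(G) ≤ 2. On the other hand G contains the 3-clique {1, 2, 4}. A clique must lie in a single bag of any decomposition, so no decomposition can have width below 2. Hence tw(G) = 2 exactly.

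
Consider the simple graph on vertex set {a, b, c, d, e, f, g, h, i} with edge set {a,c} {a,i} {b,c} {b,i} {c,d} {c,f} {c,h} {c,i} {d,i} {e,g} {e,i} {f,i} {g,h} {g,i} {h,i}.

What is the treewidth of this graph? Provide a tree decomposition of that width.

Every bag has size at most 3, so the width is 3 − 1 = 2 and tw(G) ≤ 2. Conversely, {e, g, i} is a clique of size 3, and the vertices of any clique must share a bag in every tree decomposition; so some bag has ≥ 3 vertices and tw(G) ≥ 2. Therefore the treewidth is 2.

Treewidth 2.
One such decomposition:
Bags: B1 = {a, c, i}  B2 = {c, h, i}  B3 = {g, h, i}  B4 = {e, g, i}  B5 = {c, f, i}  B6 = {c, d, i}  B7 = {b, c, i}
Tree: B1–B2, B2–B3, B3–B4, B2–B5, B1–B6, B2–B7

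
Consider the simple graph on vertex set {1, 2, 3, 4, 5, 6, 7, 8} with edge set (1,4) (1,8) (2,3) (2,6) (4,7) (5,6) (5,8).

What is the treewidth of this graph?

A width-1 tree decomposition is:
Bags: B1 = {4, 7}  B2 = {1, 4}  B3 = {1, 8}  B4 = {5, 8}  B5 = {5, 6}  B6 = {2, 6}  B7 = {2, 3}
Tree: B1–B2, B2–B3, B3–B4, B4–B5, B5–B6, B6–B7
Each bag holds 2 vertices, so the decomposition has width 1, which upper-bounds the treewidth. G has an edge, so its treewidth is at least 1. Therefore the treewidth is 1.

1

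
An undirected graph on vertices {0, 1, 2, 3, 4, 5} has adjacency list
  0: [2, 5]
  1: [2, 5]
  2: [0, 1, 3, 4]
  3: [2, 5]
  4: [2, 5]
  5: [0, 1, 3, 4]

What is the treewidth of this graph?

A width-2 tree decomposition is:
Bags: B1 = {2, 3, 5}  B2 = {1, 2, 5}  B3 = {2, 4, 5}  B4 = {0, 2, 5}
Tree: B1–B2, B2–B3, B3–B4
The largest bag has 3 vertices, giving width 2; this decomposition certifies tw(G) ≤ 2. The edges 3–5–1–2–3 form a cycle, so G is not a tree and its treewidth is at least 2. Combining the bounds, tw(G) = 2.

2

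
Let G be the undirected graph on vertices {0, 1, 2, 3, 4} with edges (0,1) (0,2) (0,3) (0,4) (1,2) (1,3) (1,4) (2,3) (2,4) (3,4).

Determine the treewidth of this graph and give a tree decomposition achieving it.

Treewidth 4.
Bags: B1 = {0, 1, 2, 3, 4}
Tree: (single bag)

A single bag containing all 5 vertices is trivially a valid decomposition of width 4. On the other hand G contains the 5-clique {0, 1, 2, 3, 4}. A clique must lie in a single bag of any decomposition, so no decomposition can have width below 4. Combining the bounds, tw(G) = 4.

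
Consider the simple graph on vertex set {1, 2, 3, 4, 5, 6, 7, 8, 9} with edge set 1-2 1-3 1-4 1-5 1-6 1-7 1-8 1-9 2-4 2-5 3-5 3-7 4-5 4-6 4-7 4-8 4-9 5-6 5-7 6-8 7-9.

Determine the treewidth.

A width-3 tree decomposition is:
Bags: B1 = {1, 3, 5, 7}  B2 = {1, 4, 5, 7}  B3 = {1, 4, 5, 6}  B4 = {1, 4, 6, 8}  B5 = {1, 4, 7, 9}  B6 = {1, 2, 4, 5}
Tree: B1–B2, B2–B3, B3–B4, B2–B5, B2–B6
Each bag holds 4 vertices, so the decomposition has width 3, which upper-bounds the treewidth. On the other hand G contains the 4-clique {1, 3, 5, 7}. A clique must lie in a single bag of any decomposition, so no decomposition can have width below 3. Therefore the treewidth is 3.

3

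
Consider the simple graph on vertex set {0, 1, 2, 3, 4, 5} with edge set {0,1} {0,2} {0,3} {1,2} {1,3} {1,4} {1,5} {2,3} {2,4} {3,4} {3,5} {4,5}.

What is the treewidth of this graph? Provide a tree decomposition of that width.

Each bag holds 4 vertices, so the decomposition has width 3, which upper-bounds the treewidth. For the lower bound, the 4 vertices {0, 1, 2, 3} are pairwise adjacent, and any tree decomposition puts a clique entirely inside one bag — forcing width ≥ 3. Hence tw(G) = 3 exactly.

Treewidth 3.
Bags: B1 = {1, 2, 3, 4}  B2 = {0, 1, 2, 3}  B3 = {1, 3, 4, 5}
Tree: B1–B2, B1–B3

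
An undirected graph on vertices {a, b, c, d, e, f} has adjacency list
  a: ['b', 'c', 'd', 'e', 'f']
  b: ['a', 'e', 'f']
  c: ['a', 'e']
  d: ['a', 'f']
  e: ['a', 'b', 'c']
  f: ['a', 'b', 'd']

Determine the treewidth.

A width-2 tree decomposition is:
Bags: B1 = {a, b, e}  B2 = {a, b, f}  B3 = {a, d, f}  B4 = {a, c, e}
Tree: B1–B2, B2–B3, B1–B4
Each bag holds 3 vertices, so the decomposition has width 2, which upper-bounds the treewidth. Conversely, {a, c, e} is a clique of size 3, and the vertices of any clique must share a bag in every tree decomposition; so some bag has ≥ 3 vertices and tw(G) ≥ 2. The upper and lower bounds meet at 2, so that is the treewidth.

2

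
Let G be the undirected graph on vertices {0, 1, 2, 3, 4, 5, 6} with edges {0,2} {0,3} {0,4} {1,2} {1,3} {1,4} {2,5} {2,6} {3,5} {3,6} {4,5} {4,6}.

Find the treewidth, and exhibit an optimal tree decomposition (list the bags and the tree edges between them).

Each bag holds 4 vertices, so the decomposition has width 3, which upper-bounds the treewidth. For the lower bound: the 4 vertex sets {0,2}, {1,3}, {4}, {5} are disjoint, each induces a connected subgraph, and every pair is joined by at least one edge of G. Contracting each set to a single vertex therefore yields K_{4} as a minor, and since treewidth is minor-monotone, tw(G) ≥ tw(K_{4}) = 3. Hence tw(G) = 3 exactly.

Treewidth 3.
Bags: B1 = {0, 2, 3, 4}  B2 = {1, 2, 3, 4}  B3 = {2, 3, 4, 5}  B4 = {2, 3, 4, 6}
Tree: B1–B2, B2–B3, B3–B4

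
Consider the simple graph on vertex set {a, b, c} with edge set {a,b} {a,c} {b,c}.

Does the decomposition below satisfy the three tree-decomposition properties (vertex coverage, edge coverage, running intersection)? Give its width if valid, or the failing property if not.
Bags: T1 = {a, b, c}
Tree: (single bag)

Checking the three conditions: (i) the bags cover all of {a, b, c}; (ii) for each edge, some bag contains both endpoints; (iii) the bags containing any fixed vertex form a subtree. All hold, so the decomposition is valid with width 3 − 1 = 2.

Yes; width 2.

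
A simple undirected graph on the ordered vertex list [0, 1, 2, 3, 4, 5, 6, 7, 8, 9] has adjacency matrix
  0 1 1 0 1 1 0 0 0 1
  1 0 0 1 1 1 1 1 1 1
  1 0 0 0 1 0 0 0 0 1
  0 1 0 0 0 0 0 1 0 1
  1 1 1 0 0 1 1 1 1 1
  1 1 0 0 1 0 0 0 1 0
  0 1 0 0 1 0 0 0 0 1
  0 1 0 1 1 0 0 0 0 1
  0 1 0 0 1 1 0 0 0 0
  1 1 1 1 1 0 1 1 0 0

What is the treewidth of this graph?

A width-3 tree decomposition is:
Bags: B1 = {0, 1, 4, 9}  B2 = {1, 4, 6, 9}  B3 = {0, 2, 4, 9}  B4 = {0, 1, 4, 5}  B5 = {1, 4, 7, 9}  B6 = {1, 3, 7, 9}  B7 = {1, 4, 5, 8}
Tree: B1–B2, B1–B3, B1–B4, B2–B5, B5–B6, B4–B7
Each bag holds 4 vertices, so the decomposition has width 3, which upper-bounds the treewidth. For the lower bound, the 4 vertices {1, 3, 7, 9} are pairwise adjacent, and any tree decomposition puts a clique entirely inside one bag — forcing width ≥ 3. Hence tw(G) = 3 exactly.

3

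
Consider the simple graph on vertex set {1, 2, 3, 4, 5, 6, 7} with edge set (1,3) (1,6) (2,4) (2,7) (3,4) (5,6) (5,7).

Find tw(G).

A width-2 tree decomposition is:
Bags: B1 = {1, 3, 6}  B2 = {3, 5, 6}  B3 = {3, 5, 7}  B4 = {2, 3, 7}  B5 = {2, 3, 4}
Tree: B1–B2, B2–B3, B3–B4, B4–B5
Every bag has size at most 3, so the width is 3 − 1 = 2 and tw(G) ≤ 2. Since 3–1–6–5–7–2–4–3 is a cycle in G, G is not acyclic. Forests are exactly the graphs of treewidth ≤ 1, so tw(G) ≥ 2. The upper and lower bounds meet at 2, so that is the treewidth.

2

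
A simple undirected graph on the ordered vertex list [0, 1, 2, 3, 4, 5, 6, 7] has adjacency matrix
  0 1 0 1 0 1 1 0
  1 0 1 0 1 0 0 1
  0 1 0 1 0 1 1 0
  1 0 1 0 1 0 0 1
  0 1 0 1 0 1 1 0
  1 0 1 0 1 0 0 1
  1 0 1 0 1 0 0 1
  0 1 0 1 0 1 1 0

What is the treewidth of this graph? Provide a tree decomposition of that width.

Treewidth 4.
One optimal decomposition is:
Bags: B1 = {0, 1, 2, 4, 7}  B2 = {0, 2, 4, 5, 7}  B3 = {0, 2, 4, 6, 7}  B4 = {0, 2, 3, 4, 7}
Tree: B1–B2, B2–B3, B3–B4

Every bag has size at most 5, so the width is 5 − 1 = 4 and tw(G) ≤ 4. For the lower bound: the 5 vertex sets {0,1}, {5,7}, {2,6}, {4}, {3} are disjoint, each induces a connected subgraph, and every pair is joined by at least one edge of G. Contracting each set to a single vertex therefore yields K_{5} as a minor, and since treewidth is minor-monotone, tw(G) ≥ tw(K_{5}) = 4. Hence tw(G) = 4 exactly.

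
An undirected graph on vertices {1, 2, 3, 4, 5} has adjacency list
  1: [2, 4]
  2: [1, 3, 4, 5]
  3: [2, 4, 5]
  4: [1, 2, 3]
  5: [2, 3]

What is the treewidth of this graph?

2

A width-2 tree decomposition is:
Bags: B1 = {2, 3, 5}  B2 = {2, 3, 4}  B3 = {1, 2, 4}
Tree: B1–B2, B2–B3
Each bag holds 3 vertices, so the decomposition has width 2, which upper-bounds the treewidth. For the lower bound, the 3 vertices {1, 2, 4} are pairwise adjacent, and any tree decomposition puts a clique entirely inside one bag — forcing width ≥ 2. Combining the bounds, tw(G) = 2.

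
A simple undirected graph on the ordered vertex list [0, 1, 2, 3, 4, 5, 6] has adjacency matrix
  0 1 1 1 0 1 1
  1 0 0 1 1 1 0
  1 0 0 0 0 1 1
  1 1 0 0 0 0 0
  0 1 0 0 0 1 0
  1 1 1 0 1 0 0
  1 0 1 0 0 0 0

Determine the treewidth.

A width-2 tree decomposition is:
Bags: B1 = {1, 4, 5}  B2 = {0, 1, 5}  B3 = {0, 1, 3}  B4 = {0, 2, 5}  B5 = {0, 2, 6}
Tree: B1–B2, B2–B3, B2–B4, B4–B5
Every bag has size at most 3, so the width is 3 − 1 = 2 and tw(G) ≤ 2. Conversely, {0, 1, 3} is a clique of size 3, and the vertices of any clique must share a bag in every tree decomposition; so some bag has ≥ 3 vertices and tw(G) ≥ 2. Therefore the treewidth is 2.

2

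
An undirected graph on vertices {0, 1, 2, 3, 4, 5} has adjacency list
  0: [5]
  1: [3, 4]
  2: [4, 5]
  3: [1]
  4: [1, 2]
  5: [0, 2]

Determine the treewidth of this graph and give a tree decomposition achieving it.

Treewidth 1.
One such decomposition:
Bags: B1 = {0, 5}  B2 = {2, 5}  B3 = {2, 4}  B4 = {1, 4}  B5 = {1, 3}
Tree: B1–B2, B2–B3, B3–B4, B4–B5

Each bag holds 2 vertices, so the decomposition has width 1, which upper-bounds the treewidth. Any graph with an edge has treewidth ≥ 1, and G has the edge 0–5. Hence tw(G) = 1 exactly.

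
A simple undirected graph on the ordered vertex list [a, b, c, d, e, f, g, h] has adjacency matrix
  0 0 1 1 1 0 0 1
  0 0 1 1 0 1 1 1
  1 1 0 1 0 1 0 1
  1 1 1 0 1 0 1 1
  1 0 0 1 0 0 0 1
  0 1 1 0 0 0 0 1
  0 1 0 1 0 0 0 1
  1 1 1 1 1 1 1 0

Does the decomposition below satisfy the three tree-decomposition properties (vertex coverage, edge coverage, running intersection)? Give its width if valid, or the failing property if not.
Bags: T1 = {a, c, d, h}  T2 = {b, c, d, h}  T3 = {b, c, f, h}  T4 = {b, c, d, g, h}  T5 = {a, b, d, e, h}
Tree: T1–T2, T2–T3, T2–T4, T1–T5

A tree decomposition must satisfy three properties: every vertex lies in some bag; for every edge, both endpoints lie together in some bag; and for every vertex, the bags containing it form a connected subtree. Here bags containing vertex b are not connected in the tree, so the decomposition is invalid.

No — bags containing vertex b are not connected in the tree.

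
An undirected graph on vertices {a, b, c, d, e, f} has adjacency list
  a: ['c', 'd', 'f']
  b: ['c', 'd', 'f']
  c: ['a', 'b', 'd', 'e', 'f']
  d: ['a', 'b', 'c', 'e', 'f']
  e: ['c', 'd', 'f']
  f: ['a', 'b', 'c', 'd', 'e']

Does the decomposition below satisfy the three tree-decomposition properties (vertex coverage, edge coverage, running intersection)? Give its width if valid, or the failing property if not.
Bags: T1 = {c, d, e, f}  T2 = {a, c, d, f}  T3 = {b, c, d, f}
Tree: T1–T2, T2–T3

Yes; width 3.

Every vertex of G appears in some bag (union = {a, b, c, d, e, f}); every edge is covered by a bag; and for each vertex v the set of bags containing v is connected in the bag tree. The decomposition is therefore valid. The largest bag has 4 vertices, so the width is 3.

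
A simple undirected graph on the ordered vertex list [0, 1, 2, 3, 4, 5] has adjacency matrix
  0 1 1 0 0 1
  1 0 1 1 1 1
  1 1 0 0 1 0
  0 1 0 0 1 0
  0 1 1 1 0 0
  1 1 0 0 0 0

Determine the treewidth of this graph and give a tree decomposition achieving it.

Each bag holds 3 vertices, so the decomposition has width 2, which upper-bounds the treewidth. On the other hand G contains the 3-clique {0, 1, 2}. A clique must lie in a single bag of any decomposition, so no decomposition can have width below 2. The upper and lower bounds meet at 2, so that is the treewidth.

Treewidth 2.
One such decomposition:
Bags: B1 = {0, 1, 5}  B2 = {0, 1, 2}  B3 = {1, 2, 4}  B4 = {1, 3, 4}
Tree: B1–B2, B2–B3, B3–B4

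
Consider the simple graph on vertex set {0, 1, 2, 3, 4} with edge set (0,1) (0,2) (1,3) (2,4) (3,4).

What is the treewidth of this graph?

2

A width-2 tree decomposition is:
Bags: B1 = {1, 3, 4}  B2 = {0, 1, 4}  B3 = {0, 2, 4}
Tree: B1–B2, B2–B3
Every bag has size at most 3, so the width is 3 − 1 = 2 and tw(G) ≤ 2. For the lower bound, G contains the cycle 4–3–1–0–2–4, so G is not a forest; only forests have treewidth ≤ 1, hence tw(G) ≥ 2. Combining the bounds, tw(G) = 2.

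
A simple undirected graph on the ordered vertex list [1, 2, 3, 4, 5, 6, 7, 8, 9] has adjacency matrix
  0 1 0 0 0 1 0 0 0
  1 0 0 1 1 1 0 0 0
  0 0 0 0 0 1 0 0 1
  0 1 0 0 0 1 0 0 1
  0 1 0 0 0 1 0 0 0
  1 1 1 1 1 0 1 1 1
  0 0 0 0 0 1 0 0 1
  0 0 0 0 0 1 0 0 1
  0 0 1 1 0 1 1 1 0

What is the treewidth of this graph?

2

A width-2 tree decomposition is:
Bags: B1 = {4, 6, 9}  B2 = {2, 4, 6}  B3 = {2, 5, 6}  B4 = {1, 2, 6}  B5 = {6, 8, 9}  B6 = {6, 7, 9}  B7 = {3, 6, 9}
Tree: B1–B2, B2–B3, B2–B4, B1–B5, B5–B6, B1–B7
Every bag has size at most 3, so the width is 3 − 1 = 2 and tw(G) ≤ 2. On the other hand G contains the 3-clique {1, 2, 6}. A clique must lie in a single bag of any decomposition, so no decomposition can have width below 2. Therefore the treewidth is 2.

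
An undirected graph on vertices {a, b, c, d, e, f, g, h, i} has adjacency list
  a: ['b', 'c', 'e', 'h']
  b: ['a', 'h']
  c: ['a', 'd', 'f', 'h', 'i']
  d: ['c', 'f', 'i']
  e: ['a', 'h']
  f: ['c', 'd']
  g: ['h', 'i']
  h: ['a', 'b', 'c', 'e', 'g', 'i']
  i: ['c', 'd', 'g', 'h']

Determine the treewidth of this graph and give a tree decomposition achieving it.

Each bag holds 3 vertices, so the decomposition has width 2, which upper-bounds the treewidth. Conversely, {c, d, f} is a clique of size 3, and the vertices of any clique must share a bag in every tree decomposition; so some bag has ≥ 3 vertices and tw(G) ≥ 2. Combining the bounds, tw(G) = 2.

Treewidth 2.
Bags: B1 = {a, e, h}  B2 = {a, c, h}  B3 = {c, h, i}  B4 = {g, h, i}  B5 = {a, b, h}  B6 = {c, d, i}  B7 = {c, d, f}
Tree: B1–B2, B2–B3, B3–B4, B1–B5, B3–B6, B6–B7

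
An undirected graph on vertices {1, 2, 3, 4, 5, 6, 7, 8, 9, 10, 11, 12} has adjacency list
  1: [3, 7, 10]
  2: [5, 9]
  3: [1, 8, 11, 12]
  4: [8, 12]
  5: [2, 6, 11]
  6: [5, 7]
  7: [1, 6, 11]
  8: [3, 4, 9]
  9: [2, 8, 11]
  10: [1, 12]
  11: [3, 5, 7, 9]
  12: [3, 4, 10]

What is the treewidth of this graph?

3

A width-3 tree decomposition is:
Bags: B1 = {1, 4, 10, 12}  B2 = {1, 3, 4, 12}  B3 = {1, 3, 4, 8}  B4 = {1, 3, 7, 8}  B5 = {3, 7, 8, 11}  B6 = {7, 8, 9, 11}  B7 = {6, 7, 9, 11}  B8 = {5, 6, 9, 11}  B9 = {2, 5, 6, 9}
Tree: B1–B2, B2–B3, B3–B4, B4–B5, B5–B6, B6–B7, B7–B8, B8–B9
Every bag has size at most 4, so the width is 4 − 1 = 3 and tw(G) ≤ 3. For the lower bound: the 4 vertex sets {4,10,12}, {1}, {3}, {7,8,9,11} are disjoint, each induces a connected subgraph, and every pair is joined by at least one edge of G. Contracting each set to a single vertex therefore yields K_{4} as a minor, and since treewidth is minor-monotone, tw(G) ≥ tw(K_{4}) = 3. Therefore the treewidth is 3.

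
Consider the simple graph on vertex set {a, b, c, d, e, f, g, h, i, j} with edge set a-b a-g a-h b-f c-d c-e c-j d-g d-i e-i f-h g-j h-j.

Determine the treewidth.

2

A width-2 tree decomposition is:
Bags: B1 = {a, b, f}  B2 = {a, f, h}  B3 = {a, g, h}  B4 = {g, h, j}  B5 = {d, g, j}  B6 = {c, d, j}  B7 = {c, d, i}  B8 = {c, e, i}
Tree: B1–B2, B2–B3, B3–B4, B4–B5, B5–B6, B6–B7, B7–B8
The largest bag has 3 vertices, giving width 2; this decomposition certifies tw(G) ≤ 2. For the lower bound, G contains the cycle b–f–h–a–b, so G is not a forest; only forests have treewidth ≤ 1, hence tw(G) ≥ 2. Combining the bounds, tw(G) = 2.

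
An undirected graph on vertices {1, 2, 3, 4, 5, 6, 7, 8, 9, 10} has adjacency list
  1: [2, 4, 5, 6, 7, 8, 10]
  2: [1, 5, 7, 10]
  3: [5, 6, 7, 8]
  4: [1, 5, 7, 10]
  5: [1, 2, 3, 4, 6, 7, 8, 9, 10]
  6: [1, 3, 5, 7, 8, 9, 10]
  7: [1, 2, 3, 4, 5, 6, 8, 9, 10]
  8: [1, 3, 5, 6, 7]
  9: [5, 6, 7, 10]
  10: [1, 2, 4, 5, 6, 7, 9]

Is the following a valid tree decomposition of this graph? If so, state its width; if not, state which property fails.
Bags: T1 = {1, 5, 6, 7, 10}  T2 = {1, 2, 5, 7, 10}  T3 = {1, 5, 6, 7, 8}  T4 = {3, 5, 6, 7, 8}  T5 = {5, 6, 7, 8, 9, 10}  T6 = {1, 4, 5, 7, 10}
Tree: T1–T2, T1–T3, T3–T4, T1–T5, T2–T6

No — bags containing vertex 8 are not connected in the tree.

A tree decomposition must satisfy three properties: every vertex lies in some bag; for every edge, both endpoints lie together in some bag; and for every vertex, the bags containing it form a connected subtree. Here bags containing vertex 8 are not connected in the tree, so the decomposition is invalid.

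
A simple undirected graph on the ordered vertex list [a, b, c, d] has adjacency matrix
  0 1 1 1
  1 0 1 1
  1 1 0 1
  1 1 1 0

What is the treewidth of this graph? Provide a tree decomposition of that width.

Treewidth 3.
One optimal decomposition is:
Bags: B1 = {a, b, c, d}
Tree: (single bag)

A single bag containing all 4 vertices is trivially a valid decomposition of width 3. On the other hand G contains the 4-clique {a, b, c, d}. A clique must lie in a single bag of any decomposition, so no decomposition can have width below 3. The upper and lower bounds meet at 3, so that is the treewidth.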